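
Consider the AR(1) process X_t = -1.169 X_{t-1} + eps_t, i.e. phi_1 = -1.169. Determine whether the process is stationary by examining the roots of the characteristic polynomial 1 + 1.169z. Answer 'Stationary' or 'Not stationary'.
\text{Not stationary}

The AR(p) characteristic polynomial is P(z) = 1 + 1.169z.
Stationarity requires all roots to lie outside the unit circle, i.e. |z| > 1 for every root.
This is linear in z: 1 + (1.169) z = 0  =>  z = -1/(1.169) = -0.855432,  |z| = 0.855432.
Moduli of all roots: 0.8554.
All moduli strictly greater than 1? No.
Verdict: Not stationary.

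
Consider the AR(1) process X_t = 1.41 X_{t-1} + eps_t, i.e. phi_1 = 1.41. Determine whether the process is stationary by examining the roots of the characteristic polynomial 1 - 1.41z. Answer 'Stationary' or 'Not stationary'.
\text{Not stationary}

The AR(p) characteristic polynomial is P(z) = 1 - 1.41z.
Stationarity requires all roots to lie outside the unit circle, i.e. |z| > 1 for every root.
This is linear in z: 1 + (-1.41) z = 0  =>  z = -1/(-1.41) = 0.70922,  |z| = 0.70922.
Moduli of all roots: 0.7092.
All moduli strictly greater than 1? No.
Verdict: Not stationary.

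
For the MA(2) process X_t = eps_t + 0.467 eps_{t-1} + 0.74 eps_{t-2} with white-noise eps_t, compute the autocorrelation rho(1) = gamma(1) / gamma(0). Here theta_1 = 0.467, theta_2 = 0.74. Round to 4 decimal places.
\rho(1) = 0.4602

For an MA(q) process with theta_0 = 1, the autocovariance is
  gamma(k) = sigma^2 * sum_{i=0..q-k} theta_i * theta_{i+k},
and rho(k) = gamma(k) / gamma(0). Sigma^2 cancels.
  numerator   = (1)*(0.467) + (0.467)*(0.74) = 0.81258.
  denominator = (1)^2 + (0.467)^2 + (0.74)^2 = 1.765689.
  rho(1) = 0.81258 / 1.765689 = 0.4602.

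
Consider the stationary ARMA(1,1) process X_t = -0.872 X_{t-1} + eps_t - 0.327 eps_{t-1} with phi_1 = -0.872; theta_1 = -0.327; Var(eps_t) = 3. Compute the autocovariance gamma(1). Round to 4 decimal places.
\gamma(1) = -19.2920

Multiply the model equation by X_{t-k} and take expectations. With theta_0 = psi_0 = 1 and psi_j the MA(infinity) weights, this gives
  gamma(k) - sum_i phi_i gamma(k-i) = c_k,
  c_k = sigma^2 * sum_{j=k..q} theta_j psi_{j-k}   (c_k = 0 for k > q),
using gamma(-m) = gamma(m).
psi-weights needed (psi_j = theta_j + sum_i phi_i psi_{j-i}):
  psi_1 = theta_1 + phi_1 = -0.327 + (-0.872) = -1.199
Right-hand sides:
  c_0 = sigma^2 (1 + theta_1 psi_1) = 3 * (1 + (-0.327)(-1.199)) = 3 * 1.392073 = 4.176219
  c_1 = sigma^2 theta_1 = 3 * (-0.327) = -0.981
  c_2 = 0
Equations for k = 0 and k = 1 (AR order 1):
  gamma(0) = phi_1 gamma(1) + c_0
  gamma(1) = phi_1 gamma(0) + c_1
Substituting the second into the first: gamma(0) (1 - phi_1^2) = c_0 + phi_1 c_1, so
  gamma(0) = (c_0 + phi_1 c_1) / (1 - phi_1^2) = (4.176219 + (-0.872)(-0.981)) / (1 - (-0.872)^2) = 5.031651 / 0.239616 = 20.998811.
  gamma(1) = phi_1 gamma(0) + c_1 = (-0.872)(20.998811) + (-0.981) = -19.291963.
Therefore gamma(1) = -19.2920 (to 4 decimal places).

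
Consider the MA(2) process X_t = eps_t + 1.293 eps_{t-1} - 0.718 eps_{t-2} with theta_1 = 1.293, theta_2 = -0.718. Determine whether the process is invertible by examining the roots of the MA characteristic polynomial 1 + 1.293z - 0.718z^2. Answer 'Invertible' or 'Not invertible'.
\text{Not invertible}

The MA(q) characteristic polynomial is P(z) = 1 + 1.293z - 0.718z^2.
Invertibility requires all roots to lie outside the unit circle, i.e. |z| > 1 for every root.
Set 1 + (1.293) z + (-0.718) z^2 = 0, i.e. a z^2 + b z + c = 0 with a = -0.718, b = 1.293, c = 1.
Discriminant D = b^2 - 4ac = (1.293)^2 - 4*(-0.718)*1 = 1.671849 - (-2.872) = 4.543849.
D >= 0, so the roots are real: z = (-b +/- sqrt(D)) / (2a) = (-1.293 +/- 2.131631) / (-1.436).
  z_1 = (-1.293 + 2.131631) / (-1.436) = -0.584,   |z_1| = 0.584.
  z_2 = (-1.293 - 2.131631) / (-1.436) = 2.3848,   |z_2| = 2.3848.
Moduli of all roots: 0.5840, 2.3848.
All moduli strictly greater than 1? No.
Verdict: Not invertible.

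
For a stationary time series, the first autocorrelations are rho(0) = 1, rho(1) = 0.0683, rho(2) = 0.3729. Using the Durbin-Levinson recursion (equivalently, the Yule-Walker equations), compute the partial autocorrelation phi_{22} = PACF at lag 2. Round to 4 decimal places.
\phi_{22} = 0.3700

The PACF at lag k is phi_{kk}, the last component of the solution
to the Yule-Walker system G_k phi = r_k where
  (G_k)_{ij} = rho(|i - j|), (r_k)_i = rho(i), i,j = 1..k.
Equivalently, Durbin-Levinson gives phi_{kk} iteratively:
  phi_{11} = rho(1)
  phi_{kk} = [rho(k) - sum_{j=1..k-1} phi_{k-1,j} rho(k-j)]
            / [1 - sum_{j=1..k-1} phi_{k-1,j} rho(j)],
  phi_{k,j} = phi_{k-1,j} - phi_{kk} phi_{k-1,k-j},  j = 1..k-1.
Step k = 1:
  phi_11 = rho(1) = 0.0683.
Step k = 2:
  phi_22 = [rho(2) - phi_11 rho(1)] / [1 - phi_11 rho(1)] = [0.3729 - (0.0683)(0.0683)] / [1 - (0.0683)(0.0683)]
         = 0.36823511 / 0.99533511 = 0.37.
Therefore phi_{22} = 0.3700.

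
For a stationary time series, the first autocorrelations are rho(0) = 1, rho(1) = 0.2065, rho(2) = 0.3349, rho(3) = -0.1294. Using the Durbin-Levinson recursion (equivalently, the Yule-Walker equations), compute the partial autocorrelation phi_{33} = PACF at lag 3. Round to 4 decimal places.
\phi_{33} = -0.2770

The PACF at lag k is phi_{kk}, the last component of the solution
to the Yule-Walker system G_k phi = r_k where
  (G_k)_{ij} = rho(|i - j|), (r_k)_i = rho(i), i,j = 1..k.
Equivalently, Durbin-Levinson gives phi_{kk} iteratively:
  phi_{11} = rho(1)
  phi_{kk} = [rho(k) - sum_{j=1..k-1} phi_{k-1,j} rho(k-j)]
            / [1 - sum_{j=1..k-1} phi_{k-1,j} rho(j)],
  phi_{k,j} = phi_{k-1,j} - phi_{kk} phi_{k-1,k-j},  j = 1..k-1.
Step k = 1:
  phi_11 = rho(1) = 0.2065.
Step k = 2:
  phi_22 = [rho(2) - phi_11 rho(1)] / [1 - phi_11 rho(1)] = [0.3349 - (0.2065)(0.2065)] / [1 - (0.2065)(0.2065)]
         = 0.29225775 / 0.95735775 = 0.305275.
  Update: phi_21 = phi_11 - phi_22 phi_11 = 0.2065 - (0.305275)(0.2065) = 0.143461.
Step k = 3:
  phi_33 = [rho(3) - phi_21 rho(2) - phi_22 rho(1)] / [1 - phi_21 rho(1) - phi_22 rho(2)]
    numerator   = -0.1294 - (0.143461)(0.3349) - (0.305275)(0.2065) = -0.24048433
    denominator = 1 - (0.143461)(0.2065) - (0.305275)(0.3349) = 0.86813865
  phi_33 = -0.24048433 / 0.86813865 = -0.277.
Therefore phi_{33} = -0.2770.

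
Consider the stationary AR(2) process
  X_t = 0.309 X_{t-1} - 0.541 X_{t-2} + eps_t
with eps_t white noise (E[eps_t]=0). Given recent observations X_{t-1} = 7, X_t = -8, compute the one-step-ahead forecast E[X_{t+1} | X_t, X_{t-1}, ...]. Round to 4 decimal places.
E[X_{t+1} \mid \mathcal F_t] = -6.2590

For an AR(p) model X_t = c + sum_i phi_i X_{t-i} + eps_t, the
one-step-ahead conditional mean is
  E[X_{t+1} | X_t, ...] = c + sum_i phi_i X_{t+1-i}.
Substitute known values:
  E[X_{t+1} | ...] = (0.309) * (-8) + (-0.541) * (7)
                   = -6.2590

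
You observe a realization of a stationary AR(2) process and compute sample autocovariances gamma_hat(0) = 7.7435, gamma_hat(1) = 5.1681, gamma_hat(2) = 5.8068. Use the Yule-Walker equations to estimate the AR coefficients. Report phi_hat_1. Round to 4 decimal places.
\hat\phi_{1} = 0.3010

The Yule-Walker equations for an AR(p) process read, in matrix form,
  Gamma_p phi = r_p,   with   (Gamma_p)_{ij} = gamma(|i - j|),
                       (r_p)_i = gamma(i),   i,j = 1..p.
Substitute the sample gammas (Toeplitz matrix and right-hand side of size 2):
  Gamma_p = [[7.7435, 5.1681], [5.1681, 7.7435]]
  r_p     = [5.1681, 5.8068]
Written out:
  7.7435 phi_1 + 5.1681 phi_2 = 5.1681
  5.1681 phi_1 + 7.7435 phi_2 = 5.8068
Solve by Cramer's rule:
  det = gamma(0)^2 - gamma(1)^2 = (7.7435)^2 - (5.1681)^2 = 59.96179225 - 26.70925761 = 33.25253464
  phi_hat_1 = [gamma(1) gamma(0) - gamma(1) gamma(2)] / det = [(5.1681)(7.7435) - (5.1681)(5.8068)] / 33.25253464 = 10.00905927 / 33.25253464 = 0.301
  phi_hat_2 = [gamma(0) gamma(2) - gamma(1)^2] / det = [(7.7435)(5.8068) - (5.1681)^2] / 33.25253464 = 18.25569819 / 33.25253464 = 0.549
So phi_hat = [0.3010, 0.5490].
Therefore phi_hat_1 = 0.3010.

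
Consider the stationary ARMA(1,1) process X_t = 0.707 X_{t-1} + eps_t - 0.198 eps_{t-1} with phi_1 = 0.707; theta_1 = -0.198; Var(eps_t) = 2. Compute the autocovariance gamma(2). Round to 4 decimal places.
\gamma(2) = 1.2376

Multiply the model equation by X_{t-k} and take expectations. With theta_0 = psi_0 = 1 and psi_j the MA(infinity) weights, this gives
  gamma(k) - sum_i phi_i gamma(k-i) = c_k,
  c_k = sigma^2 * sum_{j=k..q} theta_j psi_{j-k}   (c_k = 0 for k > q),
using gamma(-m) = gamma(m).
psi-weights needed (psi_j = theta_j + sum_i phi_i psi_{j-i}):
  psi_1 = theta_1 + phi_1 = -0.198 + (0.707) = 0.509
Right-hand sides:
  c_0 = sigma^2 (1 + theta_1 psi_1) = 2 * (1 + (-0.198)(0.509)) = 2 * 0.899218 = 1.798436
  c_1 = sigma^2 theta_1 = 2 * (-0.198) = -0.396
  c_2 = 0
Equations for k = 0 and k = 1 (AR order 1):
  gamma(0) = phi_1 gamma(1) + c_0
  gamma(1) = phi_1 gamma(0) + c_1
Substituting the second into the first: gamma(0) (1 - phi_1^2) = c_0 + phi_1 c_1, so
  gamma(0) = (c_0 + phi_1 c_1) / (1 - phi_1^2) = (1.798436 + (0.707)(-0.396)) / (1 - (0.707)^2) = 1.518464 / 0.500151 = 3.036011.
  gamma(1) = phi_1 gamma(0) + c_1 = (0.707)(3.036011) + (-0.396) = 1.75046.
For k = 2 (> q): gamma(2) = phi_1 gamma(1) = (0.707)(1.75046) = 1.237575.
Therefore gamma(2) = 1.2376 (to 4 decimal places).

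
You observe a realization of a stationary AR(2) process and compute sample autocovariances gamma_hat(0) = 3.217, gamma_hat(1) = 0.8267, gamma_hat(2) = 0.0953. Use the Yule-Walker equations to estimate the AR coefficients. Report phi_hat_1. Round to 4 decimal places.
\hat\phi_{1} = 0.2670

The Yule-Walker equations for an AR(p) process read, in matrix form,
  Gamma_p phi = r_p,   with   (Gamma_p)_{ij} = gamma(|i - j|),
                       (r_p)_i = gamma(i),   i,j = 1..p.
Substitute the sample gammas (Toeplitz matrix and right-hand side of size 2):
  Gamma_p = [[3.217, 0.8267], [0.8267, 3.217]]
  r_p     = [0.8267, 0.0953]
Written out:
  3.217 phi_1 + 0.8267 phi_2 = 0.8267
  0.8267 phi_1 + 3.217 phi_2 = 0.0953
Solve by Cramer's rule:
  det = gamma(0)^2 - gamma(1)^2 = (3.217)^2 - (0.8267)^2 = 10.349089 - 0.68343289 = 9.66565611
  phi_hat_1 = [gamma(1) gamma(0) - gamma(1) gamma(2)] / det = [(0.8267)(3.217) - (0.8267)(0.0953)] / 9.66565611 = 2.58070939 / 9.66565611 = 0.267
  phi_hat_2 = [gamma(0) gamma(2) - gamma(1)^2] / det = [(3.217)(0.0953) - (0.8267)^2] / 9.66565611 = -0.37685279 / 9.66565611 = -0.039
So phi_hat = [0.2670, -0.0390].
Therefore phi_hat_1 = 0.2670.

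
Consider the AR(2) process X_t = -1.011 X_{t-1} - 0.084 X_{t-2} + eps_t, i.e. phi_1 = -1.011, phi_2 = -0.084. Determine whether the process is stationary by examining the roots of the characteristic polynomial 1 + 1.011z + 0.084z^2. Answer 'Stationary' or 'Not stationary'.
\text{Stationary}

The AR(p) characteristic polynomial is P(z) = 1 + 1.011z + 0.084z^2.
Stationarity requires all roots to lie outside the unit circle, i.e. |z| > 1 for every root.
Set 1 + (1.011) z + (0.084) z^2 = 0, i.e. a z^2 + b z + c = 0 with a = 0.084, b = 1.011, c = 1.
Discriminant D = b^2 - 4ac = (1.011)^2 - 4*(0.084)*1 = 1.022121 - (0.336) = 0.686121.
D >= 0, so the roots are real: z = (-b +/- sqrt(D)) / (2a) = (-1.011 +/- 0.828324) / (0.168).
  z_1 = (-1.011 + 0.828324) / (0.168) = -1.0874,   |z_1| = 1.0874.
  z_2 = (-1.011 - 0.828324) / (0.168) = -10.9484,   |z_2| = 10.9484.
Moduli of all roots: 1.0874, 10.9484.
All moduli strictly greater than 1? Yes.
Verdict: Stationary.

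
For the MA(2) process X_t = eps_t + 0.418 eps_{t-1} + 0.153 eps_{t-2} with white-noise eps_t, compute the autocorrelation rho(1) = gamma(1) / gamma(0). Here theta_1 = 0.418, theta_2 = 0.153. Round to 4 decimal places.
\rho(1) = 0.4023

For an MA(q) process with theta_0 = 1, the autocovariance is
  gamma(k) = sigma^2 * sum_{i=0..q-k} theta_i * theta_{i+k},
and rho(k) = gamma(k) / gamma(0). Sigma^2 cancels.
  numerator   = (1)*(0.418) + (0.418)*(0.153) = 0.481954.
  denominator = (1)^2 + (0.418)^2 + (0.153)^2 = 1.198133.
  rho(1) = 0.481954 / 1.198133 = 0.4023.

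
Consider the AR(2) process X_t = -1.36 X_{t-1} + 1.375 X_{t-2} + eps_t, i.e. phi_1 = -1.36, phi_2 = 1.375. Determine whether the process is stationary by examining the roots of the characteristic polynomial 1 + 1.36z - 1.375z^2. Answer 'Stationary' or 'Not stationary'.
\text{Not stationary}

The AR(p) characteristic polynomial is P(z) = 1 + 1.36z - 1.375z^2.
Stationarity requires all roots to lie outside the unit circle, i.e. |z| > 1 for every root.
Set 1 + (1.36) z + (-1.375) z^2 = 0, i.e. a z^2 + b z + c = 0 with a = -1.375, b = 1.36, c = 1.
Discriminant D = b^2 - 4ac = (1.36)^2 - 4*(-1.375)*1 = 1.8496 - (-5.5) = 7.3496.
D >= 0, so the roots are real: z = (-b +/- sqrt(D)) / (2a) = (-1.36 +/- 2.711015) / (-2.75).
  z_1 = (-1.36 + 2.711015) / (-2.75) = -0.4913,   |z_1| = 0.4913.
  z_2 = (-1.36 - 2.711015) / (-2.75) = 1.4804,   |z_2| = 1.4804.
Moduli of all roots: 0.4913, 1.4804.
All moduli strictly greater than 1? No.
Verdict: Not stationary.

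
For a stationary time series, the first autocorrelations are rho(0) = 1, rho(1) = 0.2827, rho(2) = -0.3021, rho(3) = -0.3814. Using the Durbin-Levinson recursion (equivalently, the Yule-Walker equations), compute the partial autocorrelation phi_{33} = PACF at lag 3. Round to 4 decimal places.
\phi_{33} = -0.1880

The PACF at lag k is phi_{kk}, the last component of the solution
to the Yule-Walker system G_k phi = r_k where
  (G_k)_{ij} = rho(|i - j|), (r_k)_i = rho(i), i,j = 1..k.
Equivalently, Durbin-Levinson gives phi_{kk} iteratively:
  phi_{11} = rho(1)
  phi_{kk} = [rho(k) - sum_{j=1..k-1} phi_{k-1,j} rho(k-j)]
            / [1 - sum_{j=1..k-1} phi_{k-1,j} rho(j)],
  phi_{k,j} = phi_{k-1,j} - phi_{kk} phi_{k-1,k-j},  j = 1..k-1.
Step k = 1:
  phi_11 = rho(1) = 0.2827.
Step k = 2:
  phi_22 = [rho(2) - phi_11 rho(1)] / [1 - phi_11 rho(1)] = [-0.3021 - (0.2827)(0.2827)] / [1 - (0.2827)(0.2827)]
         = -0.38201929 / 0.92008071 = -0.415202.
  Update: phi_21 = phi_11 - phi_22 phi_11 = 0.2827 - (-0.415202)(0.2827) = 0.400078.
Step k = 3:
  phi_33 = [rho(3) - phi_21 rho(2) - phi_22 rho(1)] / [1 - phi_21 rho(1) - phi_22 rho(2)]
    numerator   = -0.3814 - (0.400078)(-0.3021) - (-0.415202)(0.2827) = -0.14315897
    denominator = 1 - (0.400078)(0.2827) - (-0.415202)(-0.3021) = 0.76146556
  phi_33 = -0.14315897 / 0.76146556 = -0.188.
Therefore phi_{33} = -0.1880.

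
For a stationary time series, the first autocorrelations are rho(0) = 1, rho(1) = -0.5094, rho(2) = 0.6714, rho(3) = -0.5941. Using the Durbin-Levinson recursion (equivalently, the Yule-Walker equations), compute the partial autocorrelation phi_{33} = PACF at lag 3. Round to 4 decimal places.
\phi_{33} = -0.3109

The PACF at lag k is phi_{kk}, the last component of the solution
to the Yule-Walker system G_k phi = r_k where
  (G_k)_{ij} = rho(|i - j|), (r_k)_i = rho(i), i,j = 1..k.
Equivalently, Durbin-Levinson gives phi_{kk} iteratively:
  phi_{11} = rho(1)
  phi_{kk} = [rho(k) - sum_{j=1..k-1} phi_{k-1,j} rho(k-j)]
            / [1 - sum_{j=1..k-1} phi_{k-1,j} rho(j)],
  phi_{k,j} = phi_{k-1,j} - phi_{kk} phi_{k-1,k-j},  j = 1..k-1.
Step k = 1:
  phi_11 = rho(1) = -0.5094.
Step k = 2:
  phi_22 = [rho(2) - phi_11 rho(1)] / [1 - phi_11 rho(1)] = [0.6714 - (-0.5094)(-0.5094)] / [1 - (-0.5094)(-0.5094)]
         = 0.41191164 / 0.74051164 = 0.556253.
  Update: phi_21 = phi_11 - phi_22 phi_11 = -0.5094 - (0.556253)(-0.5094) = -0.226045.
Step k = 3:
  phi_33 = [rho(3) - phi_21 rho(2) - phi_22 rho(1)] / [1 - phi_21 rho(1) - phi_22 rho(2)]
    numerator   = -0.5941 - (-0.226045)(0.6714) - (0.556253)(-0.5094) = -0.15897834
    denominator = 1 - (-0.226045)(-0.5094) - (0.556253)(0.6714) = 0.51138466
  phi_33 = -0.15897834 / 0.51138466 = -0.3109.
Therefore phi_{33} = -0.3109.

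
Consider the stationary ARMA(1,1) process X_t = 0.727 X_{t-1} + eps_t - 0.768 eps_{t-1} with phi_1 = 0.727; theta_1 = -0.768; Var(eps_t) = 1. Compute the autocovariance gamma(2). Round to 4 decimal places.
\gamma(2) = -0.0279

Multiply the model equation by X_{t-k} and take expectations. With theta_0 = psi_0 = 1 and psi_j the MA(infinity) weights, this gives
  gamma(k) - sum_i phi_i gamma(k-i) = c_k,
  c_k = sigma^2 * sum_{j=k..q} theta_j psi_{j-k}   (c_k = 0 for k > q),
using gamma(-m) = gamma(m).
psi-weights needed (psi_j = theta_j + sum_i phi_i psi_{j-i}):
  psi_1 = theta_1 + phi_1 = -0.768 + (0.727) = -0.041
Right-hand sides:
  c_0 = sigma^2 (1 + theta_1 psi_1) = 1 * (1 + (-0.768)(-0.041)) = 1 * 1.031488 = 1.031488
  c_1 = sigma^2 theta_1 = 1 * (-0.768) = -0.768
  c_2 = 0
Equations for k = 0 and k = 1 (AR order 1):
  gamma(0) = phi_1 gamma(1) + c_0
  gamma(1) = phi_1 gamma(0) + c_1
Substituting the second into the first: gamma(0) (1 - phi_1^2) = c_0 + phi_1 c_1, so
  gamma(0) = (c_0 + phi_1 c_1) / (1 - phi_1^2) = (1.031488 + (0.727)(-0.768)) / (1 - (0.727)^2) = 0.473152 / 0.471471 = 1.003565.
  gamma(1) = phi_1 gamma(0) + c_1 = (0.727)(1.003565) + (-0.768) = -0.038408.
For k = 2 (> q): gamma(2) = phi_1 gamma(1) = (0.727)(-0.038408) = -0.027923.
Therefore gamma(2) = -0.0279 (to 4 decimal places).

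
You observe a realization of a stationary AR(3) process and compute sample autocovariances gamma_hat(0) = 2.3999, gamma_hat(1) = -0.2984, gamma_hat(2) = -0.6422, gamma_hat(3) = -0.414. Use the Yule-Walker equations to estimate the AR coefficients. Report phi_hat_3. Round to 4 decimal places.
\hat\phi_{3} = -0.2780

The Yule-Walker equations for an AR(p) process read, in matrix form,
  Gamma_p phi = r_p,   with   (Gamma_p)_{ij} = gamma(|i - j|),
                       (r_p)_i = gamma(i),   i,j = 1..p.
Substitute the sample gammas (Toeplitz matrix and right-hand side of size 3):
  Gamma_p = [[2.3999, -0.2984, -0.6422], [-0.2984, 2.3999, -0.2984], [-0.6422, -0.2984, 2.3999]]
  r_p     = [-0.2984, -0.6422, -0.414]
Written out (R1..R3):
  (R1) 2.3999 phi_1 - 0.2984 phi_2 - 0.6422 phi_3 = -0.2984
  (R2) -0.2984 phi_1 + 2.3999 phi_2 - 0.2984 phi_3 = -0.6422
  (R3) -0.6422 phi_1 - 0.2984 phi_2 + 2.3999 phi_3 = -0.414
Gaussian elimination:
  R2 <- R2 - (-0.2984/2.3999) R1 = R2 - (-0.124339) R1:  2.362797 phi_2 - 0.37825 phi_3 = -0.679303
  R3 <- R3 - (-0.6422/2.3999) R1 = R3 - (-0.267594) R1:  -0.37825 phi_2 + 2.228051 phi_3 = -0.49385
  R3 <- R3 - (-0.37825/2.362797) R2 = R3 - (-0.160086) R2:  2.167498 phi_3 = -0.602597
Back-substitution:
  phi_hat_3 = -0.602597 / 2.167498 = -0.278015
  phi_hat_2 = (-0.679303 - (-0.37825)(-0.278015)) / 2.362797 = -0.332006
  phi_hat_1 = (-0.2984 - (-0.2984)(-0.332006) - (-0.6422)(-0.278015)) / 2.3999 = -0.240015
So phi_hat = [-0.2400, -0.3320, -0.2780].
Therefore phi_hat_3 = -0.2780.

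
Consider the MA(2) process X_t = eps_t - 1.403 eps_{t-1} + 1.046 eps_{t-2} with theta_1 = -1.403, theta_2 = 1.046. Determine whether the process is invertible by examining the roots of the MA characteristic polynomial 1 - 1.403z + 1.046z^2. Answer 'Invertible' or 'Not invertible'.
\text{Not invertible}

The MA(q) characteristic polynomial is P(z) = 1 - 1.403z + 1.046z^2.
Invertibility requires all roots to lie outside the unit circle, i.e. |z| > 1 for every root.
Set 1 + (-1.403) z + (1.046) z^2 = 0, i.e. a z^2 + b z + c = 0 with a = 1.046, b = -1.403, c = 1.
Discriminant D = b^2 - 4ac = (-1.403)^2 - 4*(1.046)*1 = 1.968409 - (4.184) = -2.215591.
D < 0, so the roots are the complex-conjugate pair z = (-b +/- i sqrt(-D)) / (2a) = 0.6707 +/- 0.7115i.
For a conjugate pair |z|^2 = z * conj(z) = (product of roots) = c/a = 1/(1.046) = 0.956023, so |z| = sqrt(0.956023) = 0.9778 for both roots.
Moduli of all roots: 0.9778, 0.9778.
All moduli strictly greater than 1? No.
Verdict: Not invertible.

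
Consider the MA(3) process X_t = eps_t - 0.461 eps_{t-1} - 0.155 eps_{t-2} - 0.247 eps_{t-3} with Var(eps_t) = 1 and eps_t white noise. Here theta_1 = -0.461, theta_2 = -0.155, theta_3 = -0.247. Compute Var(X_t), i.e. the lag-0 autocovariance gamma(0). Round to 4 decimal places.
\gamma(0) = 1.2976

For an MA(q) process X_t = eps_t + sum_i theta_i eps_{t-i} with
Var(eps_t) = sigma^2, the variance is
  gamma(0) = sigma^2 * (1 + sum_i theta_i^2).
  sum_i theta_i^2 = (-0.461)^2 + (-0.155)^2 + (-0.247)^2 = 0.212521 + 0.024025 + 0.061009 = 0.297555.
  gamma(0) = 1 * (1 + 0.297555) = 1 * 1.297555 = 1.297555, which rounds to 1.2976.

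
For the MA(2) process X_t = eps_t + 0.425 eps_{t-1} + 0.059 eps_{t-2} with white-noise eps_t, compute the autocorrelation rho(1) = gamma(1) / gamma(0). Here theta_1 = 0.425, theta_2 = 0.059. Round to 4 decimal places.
\rho(1) = 0.3801

For an MA(q) process with theta_0 = 1, the autocovariance is
  gamma(k) = sigma^2 * sum_{i=0..q-k} theta_i * theta_{i+k},
and rho(k) = gamma(k) / gamma(0). Sigma^2 cancels.
  numerator   = (1)*(0.425) + (0.425)*(0.059) = 0.450075.
  denominator = (1)^2 + (0.425)^2 + (0.059)^2 = 1.184106.
  rho(1) = 0.450075 / 1.184106 = 0.3801.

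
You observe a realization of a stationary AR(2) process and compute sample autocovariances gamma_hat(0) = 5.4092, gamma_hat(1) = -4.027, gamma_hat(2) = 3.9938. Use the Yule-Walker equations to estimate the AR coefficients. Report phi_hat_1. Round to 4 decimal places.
\hat\phi_{1} = -0.4370

The Yule-Walker equations for an AR(p) process read, in matrix form,
  Gamma_p phi = r_p,   with   (Gamma_p)_{ij} = gamma(|i - j|),
                       (r_p)_i = gamma(i),   i,j = 1..p.
Substitute the sample gammas (Toeplitz matrix and right-hand side of size 2):
  Gamma_p = [[5.4092, -4.027], [-4.027, 5.4092]]
  r_p     = [-4.027, 3.9938]
Written out:
  5.4092 phi_1 - 4.027 phi_2 = -4.027
  -4.027 phi_1 + 5.4092 phi_2 = 3.9938
Solve by Cramer's rule:
  det = gamma(0)^2 - gamma(1)^2 = (5.4092)^2 - (-4.027)^2 = 29.25944464 - 16.216729 = 13.04271564
  phi_hat_1 = [gamma(1) gamma(0) - gamma(1) gamma(2)] / det = [(-4.027)(5.4092) - (-4.027)(3.9938)] / 13.04271564 = -5.6998158 / 13.04271564 = -0.437
  phi_hat_2 = [gamma(0) gamma(2) - gamma(1)^2] / det = [(5.4092)(3.9938) - (-4.027)^2] / 13.04271564 = 5.38653396 / 13.04271564 = 0.413
So phi_hat = [-0.4370, 0.4130].
Therefore phi_hat_1 = -0.4370.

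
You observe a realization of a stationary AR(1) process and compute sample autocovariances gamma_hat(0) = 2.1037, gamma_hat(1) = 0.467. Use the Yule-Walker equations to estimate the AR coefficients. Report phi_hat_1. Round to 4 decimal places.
\hat\phi_{1} = 0.2220

The Yule-Walker equations for an AR(p) process read, in matrix form,
  Gamma_p phi = r_p,   with   (Gamma_p)_{ij} = gamma(|i - j|),
                       (r_p)_i = gamma(i),   i,j = 1..p.
Substitute the sample gammas (Toeplitz matrix and right-hand side of size 1):
  Gamma_p = [[2.1037]]
  r_p     = [0.467]
With p = 1 this is the single equation gamma(0) phi_1 = gamma(1):
  phi_hat_1 = gamma(1) / gamma(0) = 0.467 / 2.1037 = 0.2220.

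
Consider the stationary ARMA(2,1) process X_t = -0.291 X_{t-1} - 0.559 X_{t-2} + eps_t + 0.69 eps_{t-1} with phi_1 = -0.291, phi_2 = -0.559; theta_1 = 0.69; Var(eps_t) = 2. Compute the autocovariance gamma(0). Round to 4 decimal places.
\gamma(0) = 3.6726

Multiply the model equation by X_{t-k} and take expectations. With theta_0 = psi_0 = 1 and psi_j the MA(infinity) weights, this gives
  gamma(k) - sum_i phi_i gamma(k-i) = c_k,
  c_k = sigma^2 * sum_{j=k..q} theta_j psi_{j-k}   (c_k = 0 for k > q),
using gamma(-m) = gamma(m).
psi-weights needed (psi_j = theta_j + sum_i phi_i psi_{j-i}):
  psi_1 = theta_1 + phi_1 = 0.69 + (-0.291) = 0.399
Right-hand sides:
  c_0 = sigma^2 (1 + theta_1 psi_1) = 2 * (1 + (0.69)(0.399)) = 2 * 1.27531 = 2.55062
  c_1 = sigma^2 theta_1 = 2 * (0.69) = 1.38
  c_2 = 0
Equations for k = 0, 1, 2 (AR order 2, c_2 = 0):
  (E0) gamma(0) = phi_1 gamma(1) + phi_2 gamma(2) + c_0
  (E1) gamma(1) = phi_1 gamma(0) + phi_2 gamma(1) + c_1
  (E2) gamma(2) = phi_1 gamma(1) + phi_2 gamma(0)
From (E1): gamma(1) = A gamma(0) + B with
  A = phi_1 / (1 - phi_2) = -0.291 / 1.559 = -0.186658,   B = c_1 / (1 - phi_2) = 1.38 / 1.559 = 0.885183.
Insert (E2) into (E0): gamma(0) (1 - phi_2^2) = phi_1 (1 + phi_2) gamma(1) + c_0.
  phi_1 (1 + phi_2) = (-0.291)(0.441) = -0.128331,   1 - phi_2^2 = 0.687519.
Replace gamma(1) by A gamma(0) + B and collect gamma(0):
  gamma(0) [0.687519 - (-0.128331)(-0.186658)] = (-0.128331)(0.885183) + 2.55062
  gamma(0) * 0.663565 = 2.437024
  gamma(0) = 2.437024 / 0.663565 = 3.672622.
Therefore gamma(0) = 3.6726 (to 4 decimal places).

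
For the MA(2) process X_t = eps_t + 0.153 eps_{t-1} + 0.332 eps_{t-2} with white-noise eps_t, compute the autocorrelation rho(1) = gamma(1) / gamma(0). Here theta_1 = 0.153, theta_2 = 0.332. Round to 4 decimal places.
\rho(1) = 0.1798

For an MA(q) process with theta_0 = 1, the autocovariance is
  gamma(k) = sigma^2 * sum_{i=0..q-k} theta_i * theta_{i+k},
and rho(k) = gamma(k) / gamma(0). Sigma^2 cancels.
  numerator   = (1)*(0.153) + (0.153)*(0.332) = 0.203796.
  denominator = (1)^2 + (0.153)^2 + (0.332)^2 = 1.133633.
  rho(1) = 0.203796 / 1.133633 = 0.1798.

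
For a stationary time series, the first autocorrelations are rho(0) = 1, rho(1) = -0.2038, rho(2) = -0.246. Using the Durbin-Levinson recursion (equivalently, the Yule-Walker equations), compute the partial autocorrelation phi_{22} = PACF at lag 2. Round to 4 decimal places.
\phi_{22} = -0.3000

The PACF at lag k is phi_{kk}, the last component of the solution
to the Yule-Walker system G_k phi = r_k where
  (G_k)_{ij} = rho(|i - j|), (r_k)_i = rho(i), i,j = 1..k.
Equivalently, Durbin-Levinson gives phi_{kk} iteratively:
  phi_{11} = rho(1)
  phi_{kk} = [rho(k) - sum_{j=1..k-1} phi_{k-1,j} rho(k-j)]
            / [1 - sum_{j=1..k-1} phi_{k-1,j} rho(j)],
  phi_{k,j} = phi_{k-1,j} - phi_{kk} phi_{k-1,k-j},  j = 1..k-1.
Step k = 1:
  phi_11 = rho(1) = -0.2038.
Step k = 2:
  phi_22 = [rho(2) - phi_11 rho(1)] / [1 - phi_11 rho(1)] = [-0.246 - (-0.2038)(-0.2038)] / [1 - (-0.2038)(-0.2038)]
         = -0.28753444 / 0.95846556 = -0.3.
Therefore phi_{22} = -0.3000.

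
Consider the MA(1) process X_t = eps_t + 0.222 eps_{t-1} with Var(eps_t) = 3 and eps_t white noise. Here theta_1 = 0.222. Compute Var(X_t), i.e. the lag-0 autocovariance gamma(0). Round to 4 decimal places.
\gamma(0) = 3.1479

For an MA(q) process X_t = eps_t + sum_i theta_i eps_{t-i} with
Var(eps_t) = sigma^2, the variance is
  gamma(0) = sigma^2 * (1 + sum_i theta_i^2).
  sum_i theta_i^2 = (0.222)^2 = 0.049284.
  gamma(0) = 3 * (1 + 0.049284) = 3 * 1.049284 = 3.147852, which rounds to 3.1479.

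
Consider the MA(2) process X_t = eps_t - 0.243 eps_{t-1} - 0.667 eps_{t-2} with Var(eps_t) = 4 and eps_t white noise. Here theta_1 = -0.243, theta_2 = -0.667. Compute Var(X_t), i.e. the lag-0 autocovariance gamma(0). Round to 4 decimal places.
\gamma(0) = 6.0158

For an MA(q) process X_t = eps_t + sum_i theta_i eps_{t-i} with
Var(eps_t) = sigma^2, the variance is
  gamma(0) = sigma^2 * (1 + sum_i theta_i^2).
  sum_i theta_i^2 = (-0.243)^2 + (-0.667)^2 = 0.059049 + 0.444889 = 0.503938.
  gamma(0) = 4 * (1 + 0.503938) = 4 * 1.503938 = 6.015752, which rounds to 6.0158.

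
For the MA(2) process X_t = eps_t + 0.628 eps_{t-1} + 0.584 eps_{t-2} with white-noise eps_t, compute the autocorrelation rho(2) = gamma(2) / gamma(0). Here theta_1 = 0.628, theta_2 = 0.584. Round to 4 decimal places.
\rho(2) = 0.3365

For an MA(q) process with theta_0 = 1, the autocovariance is
  gamma(k) = sigma^2 * sum_{i=0..q-k} theta_i * theta_{i+k},
and rho(k) = gamma(k) / gamma(0). Sigma^2 cancels.
  numerator   = (1)*(0.584) = 0.584.
  denominator = (1)^2 + (0.628)^2 + (0.584)^2 = 1.73544.
  rho(2) = 0.584 / 1.73544 = 0.3365.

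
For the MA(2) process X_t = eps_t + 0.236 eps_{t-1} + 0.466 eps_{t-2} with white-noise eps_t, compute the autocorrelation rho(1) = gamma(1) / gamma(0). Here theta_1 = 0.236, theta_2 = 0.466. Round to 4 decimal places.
\rho(1) = 0.2718

For an MA(q) process with theta_0 = 1, the autocovariance is
  gamma(k) = sigma^2 * sum_{i=0..q-k} theta_i * theta_{i+k},
and rho(k) = gamma(k) / gamma(0). Sigma^2 cancels.
  numerator   = (1)*(0.236) + (0.236)*(0.466) = 0.345976.
  denominator = (1)^2 + (0.236)^2 + (0.466)^2 = 1.272852.
  rho(1) = 0.345976 / 1.272852 = 0.2718.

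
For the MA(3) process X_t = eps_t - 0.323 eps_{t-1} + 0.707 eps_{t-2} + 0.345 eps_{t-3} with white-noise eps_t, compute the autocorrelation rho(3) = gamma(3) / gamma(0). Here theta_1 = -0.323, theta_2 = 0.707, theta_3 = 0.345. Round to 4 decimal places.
\rho(3) = 0.2002

For an MA(q) process with theta_0 = 1, the autocovariance is
  gamma(k) = sigma^2 * sum_{i=0..q-k} theta_i * theta_{i+k},
and rho(k) = gamma(k) / gamma(0). Sigma^2 cancels.
  numerator   = (1)*(0.345) = 0.345.
  denominator = (1)^2 + (-0.323)^2 + (0.707)^2 + (0.345)^2 = 1.723203.
  rho(3) = 0.345 / 1.723203 = 0.2002.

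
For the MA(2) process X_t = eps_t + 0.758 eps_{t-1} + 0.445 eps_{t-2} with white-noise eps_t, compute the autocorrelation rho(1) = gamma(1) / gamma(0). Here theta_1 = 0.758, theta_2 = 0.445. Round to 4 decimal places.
\rho(1) = 0.6179

For an MA(q) process with theta_0 = 1, the autocovariance is
  gamma(k) = sigma^2 * sum_{i=0..q-k} theta_i * theta_{i+k},
and rho(k) = gamma(k) / gamma(0). Sigma^2 cancels.
  numerator   = (1)*(0.758) + (0.758)*(0.445) = 1.09531.
  denominator = (1)^2 + (0.758)^2 + (0.445)^2 = 1.772589.
  rho(1) = 1.09531 / 1.772589 = 0.6179.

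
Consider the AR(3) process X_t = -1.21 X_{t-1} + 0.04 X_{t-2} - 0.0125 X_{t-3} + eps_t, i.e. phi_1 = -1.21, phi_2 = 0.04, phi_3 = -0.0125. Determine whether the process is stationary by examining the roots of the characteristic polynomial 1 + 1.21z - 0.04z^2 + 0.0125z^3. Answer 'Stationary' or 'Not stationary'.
\text{Not stationary}

The AR(p) characteristic polynomial is P(z) = 1 + 1.21z - 0.04z^2 + 0.0125z^3.
Stationarity requires all roots to lie outside the unit circle, i.e. |z| > 1 for every root.
Degree 3: look for a simple real root z0 first, then factor out (1 - z/z0) and solve the remaining quadratic.
Testing z0 = -0.8: P(-0.8) = 1 + (1.21)(-0.8) + (-0.04)(-0.8)^2 + (0.0125)(-0.8)^3
  = 1 + (-0.968) + (-0.0256) + (-0.0064) = 0.  So z_0 = -0.8 is a root, |z_0| = 0.8.
Divide out the factor (1 + 1.25 z) = (1 - z/z0) (since 1/z0 = -1.25):
  P(z) = (1 + 1.25 z)(1 + (-0.04) z + (0.01) z^2)
  [check: z-coef -0.04 - (-1.25) = 1.21; z^2-coef 0.01 - (-1.25)(-0.04) = -0.04; z^3-coef -(-1.25)(0.01) = 0.0125.]
Remaining roots from the quadratic factor 1 + (-0.04) z + (0.01) z^2:
  Set 1 + (-0.04) z + (0.01) z^2 = 0, i.e. a z^2 + b z + c = 0 with a = 0.01, b = -0.04, c = 1.
  Discriminant D = b^2 - 4ac = (-0.04)^2 - 4*(0.01)*1 = 0.0016 - (0.04) = -0.0384.
  D < 0, so the roots are the complex-conjugate pair z = (-b +/- i sqrt(-D)) / (2a) = 2 +/- 9.798i.
  For a conjugate pair |z|^2 = z * conj(z) = (product of roots) = c/a = 1/(0.01) = 100, so |z| = sqrt(100) = 10 for both roots.
Moduli of all roots: 0.8000, 10.0000, 10.0000.
All moduli strictly greater than 1? No.
Verdict: Not stationary.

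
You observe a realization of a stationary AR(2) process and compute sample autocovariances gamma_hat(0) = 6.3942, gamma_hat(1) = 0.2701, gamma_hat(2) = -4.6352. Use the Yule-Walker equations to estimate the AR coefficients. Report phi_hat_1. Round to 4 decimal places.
\hat\phi_{1} = 0.0730

The Yule-Walker equations for an AR(p) process read, in matrix form,
  Gamma_p phi = r_p,   with   (Gamma_p)_{ij} = gamma(|i - j|),
                       (r_p)_i = gamma(i),   i,j = 1..p.
Substitute the sample gammas (Toeplitz matrix and right-hand side of size 2):
  Gamma_p = [[6.3942, 0.2701], [0.2701, 6.3942]]
  r_p     = [0.2701, -4.6352]
Written out:
  6.3942 phi_1 + 0.2701 phi_2 = 0.2701
  0.2701 phi_1 + 6.3942 phi_2 = -4.6352
Solve by Cramer's rule:
  det = gamma(0)^2 - gamma(1)^2 = (6.3942)^2 - (0.2701)^2 = 40.88579364 - 0.07295401 = 40.81283963
  phi_hat_1 = [gamma(1) gamma(0) - gamma(1) gamma(2)] / det = [(0.2701)(6.3942) - (0.2701)(-4.6352)] / 40.81283963 = 2.97904094 / 40.81283963 = 0.073
  phi_hat_2 = [gamma(0) gamma(2) - gamma(1)^2] / det = [(6.3942)(-4.6352) - (0.2701)^2] / 40.81283963 = -29.71134985 / 40.81283963 = -0.728
So phi_hat = [0.0730, -0.7280].
Therefore phi_hat_1 = 0.0730.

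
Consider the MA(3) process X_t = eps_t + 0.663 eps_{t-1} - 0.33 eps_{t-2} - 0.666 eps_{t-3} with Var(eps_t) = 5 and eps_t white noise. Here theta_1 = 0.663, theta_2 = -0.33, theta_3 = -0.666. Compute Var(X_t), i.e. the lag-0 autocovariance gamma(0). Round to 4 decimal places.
\gamma(0) = 9.9601

For an MA(q) process X_t = eps_t + sum_i theta_i eps_{t-i} with
Var(eps_t) = sigma^2, the variance is
  gamma(0) = sigma^2 * (1 + sum_i theta_i^2).
  sum_i theta_i^2 = (0.663)^2 + (-0.33)^2 + (-0.666)^2 = 0.439569 + 0.1089 + 0.443556 = 0.992025.
  gamma(0) = 5 * (1 + 0.992025) = 5 * 1.992025 = 9.960125, which rounds to 9.9601.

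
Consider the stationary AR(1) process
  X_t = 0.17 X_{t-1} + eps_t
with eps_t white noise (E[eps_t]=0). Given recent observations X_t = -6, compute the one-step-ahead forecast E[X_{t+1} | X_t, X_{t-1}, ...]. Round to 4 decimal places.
E[X_{t+1} \mid \mathcal F_t] = -1.0200

For an AR(p) model X_t = c + sum_i phi_i X_{t-i} + eps_t, the
one-step-ahead conditional mean is
  E[X_{t+1} | X_t, ...] = c + sum_i phi_i X_{t+1-i}.
Substitute known values:
  E[X_{t+1} | ...] = (0.17) * (-6)
                   = -1.0200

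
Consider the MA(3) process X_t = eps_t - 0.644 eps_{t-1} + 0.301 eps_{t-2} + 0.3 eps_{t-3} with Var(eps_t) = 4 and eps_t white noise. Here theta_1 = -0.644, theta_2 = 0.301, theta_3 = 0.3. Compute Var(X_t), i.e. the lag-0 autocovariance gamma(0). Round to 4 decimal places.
\gamma(0) = 6.3813

For an MA(q) process X_t = eps_t + sum_i theta_i eps_{t-i} with
Var(eps_t) = sigma^2, the variance is
  gamma(0) = sigma^2 * (1 + sum_i theta_i^2).
  sum_i theta_i^2 = (-0.644)^2 + (0.301)^2 + (0.3)^2 = 0.414736 + 0.090601 + 0.09 = 0.595337.
  gamma(0) = 4 * (1 + 0.595337) = 4 * 1.595337 = 6.381348, which rounds to 6.3813.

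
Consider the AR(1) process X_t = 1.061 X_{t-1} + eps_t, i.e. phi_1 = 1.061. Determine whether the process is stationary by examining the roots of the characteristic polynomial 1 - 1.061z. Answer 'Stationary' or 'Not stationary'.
\text{Not stationary}

The AR(p) characteristic polynomial is P(z) = 1 - 1.061z.
Stationarity requires all roots to lie outside the unit circle, i.e. |z| > 1 for every root.
This is linear in z: 1 + (-1.061) z = 0  =>  z = -1/(-1.061) = 0.942507,  |z| = 0.942507.
Moduli of all roots: 0.9425.
All moduli strictly greater than 1? No.
Verdict: Not stationary.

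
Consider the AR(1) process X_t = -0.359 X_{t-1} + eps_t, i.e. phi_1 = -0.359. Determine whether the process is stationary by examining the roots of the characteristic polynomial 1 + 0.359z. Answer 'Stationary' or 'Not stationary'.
\text{Stationary}

The AR(p) characteristic polynomial is P(z) = 1 + 0.359z.
Stationarity requires all roots to lie outside the unit circle, i.e. |z| > 1 for every root.
This is linear in z: 1 + (0.359) z = 0  =>  z = -1/(0.359) = -2.785515,  |z| = 2.785515.
Moduli of all roots: 2.7855.
All moduli strictly greater than 1? Yes.
Verdict: Stationary.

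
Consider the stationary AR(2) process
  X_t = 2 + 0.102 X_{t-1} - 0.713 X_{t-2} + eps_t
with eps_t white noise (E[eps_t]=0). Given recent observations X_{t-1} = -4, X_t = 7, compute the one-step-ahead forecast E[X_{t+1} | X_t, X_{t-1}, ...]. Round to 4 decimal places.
E[X_{t+1} \mid \mathcal F_t] = 5.5660

For an AR(p) model X_t = c + sum_i phi_i X_{t-i} + eps_t, the
one-step-ahead conditional mean is
  E[X_{t+1} | X_t, ...] = c + sum_i phi_i X_{t+1-i}.
Substitute known values:
  E[X_{t+1} | ...] = 2 + (0.102) * (7) + (-0.713) * (-4)
                   = 5.5660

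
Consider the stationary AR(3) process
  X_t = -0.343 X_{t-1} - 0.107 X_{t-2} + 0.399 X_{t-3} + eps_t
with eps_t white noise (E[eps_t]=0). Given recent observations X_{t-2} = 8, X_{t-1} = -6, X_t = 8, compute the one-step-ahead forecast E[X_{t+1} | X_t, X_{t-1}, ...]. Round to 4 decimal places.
E[X_{t+1} \mid \mathcal F_t] = 1.0900

For an AR(p) model X_t = c + sum_i phi_i X_{t-i} + eps_t, the
one-step-ahead conditional mean is
  E[X_{t+1} | X_t, ...] = c + sum_i phi_i X_{t+1-i}.
Substitute known values:
  E[X_{t+1} | ...] = (-0.343) * (8) + (-0.107) * (-6) + (0.399) * (8)
                   = 1.0900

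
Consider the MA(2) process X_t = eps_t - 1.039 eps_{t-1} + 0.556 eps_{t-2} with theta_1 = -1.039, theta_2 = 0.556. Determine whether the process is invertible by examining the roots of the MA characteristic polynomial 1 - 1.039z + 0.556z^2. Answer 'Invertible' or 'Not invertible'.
\text{Invertible}

The MA(q) characteristic polynomial is P(z) = 1 - 1.039z + 0.556z^2.
Invertibility requires all roots to lie outside the unit circle, i.e. |z| > 1 for every root.
Set 1 + (-1.039) z + (0.556) z^2 = 0, i.e. a z^2 + b z + c = 0 with a = 0.556, b = -1.039, c = 1.
Discriminant D = b^2 - 4ac = (-1.039)^2 - 4*(0.556)*1 = 1.079521 - (2.224) = -1.144479.
D < 0, so the roots are the complex-conjugate pair z = (-b +/- i sqrt(-D)) / (2a) = 0.9344 +/- 0.9621i.
For a conjugate pair |z|^2 = z * conj(z) = (product of roots) = c/a = 1/(0.556) = 1.798561, so |z| = sqrt(1.798561) = 1.3411 for both roots.
Moduli of all roots: 1.3411, 1.3411.
All moduli strictly greater than 1? Yes.
Verdict: Invertible.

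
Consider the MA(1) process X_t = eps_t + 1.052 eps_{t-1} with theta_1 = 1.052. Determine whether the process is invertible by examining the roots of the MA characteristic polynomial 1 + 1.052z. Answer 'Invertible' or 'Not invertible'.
\text{Not invertible}

The MA(q) characteristic polynomial is P(z) = 1 + 1.052z.
Invertibility requires all roots to lie outside the unit circle, i.e. |z| > 1 for every root.
This is linear in z: 1 + (1.052) z = 0  =>  z = -1/(1.052) = -0.95057,  |z| = 0.95057.
Moduli of all roots: 0.9506.
All moduli strictly greater than 1? No.
Verdict: Not invertible.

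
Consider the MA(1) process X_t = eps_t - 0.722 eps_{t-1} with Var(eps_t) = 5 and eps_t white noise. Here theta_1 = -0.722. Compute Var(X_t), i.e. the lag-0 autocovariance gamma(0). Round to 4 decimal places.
\gamma(0) = 7.6064

For an MA(q) process X_t = eps_t + sum_i theta_i eps_{t-i} with
Var(eps_t) = sigma^2, the variance is
  gamma(0) = sigma^2 * (1 + sum_i theta_i^2).
  sum_i theta_i^2 = (-0.722)^2 = 0.521284.
  gamma(0) = 5 * (1 + 0.521284) = 5 * 1.521284 = 7.60642, which rounds to 7.6064.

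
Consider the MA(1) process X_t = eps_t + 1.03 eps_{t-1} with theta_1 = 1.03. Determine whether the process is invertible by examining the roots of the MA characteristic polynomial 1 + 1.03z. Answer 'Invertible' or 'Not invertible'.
\text{Not invertible}

The MA(q) characteristic polynomial is P(z) = 1 + 1.03z.
Invertibility requires all roots to lie outside the unit circle, i.e. |z| > 1 for every root.
This is linear in z: 1 + (1.03) z = 0  =>  z = -1/(1.03) = -0.970874,  |z| = 0.970874.
Moduli of all roots: 0.9709.
All moduli strictly greater than 1? No.
Verdict: Not invertible.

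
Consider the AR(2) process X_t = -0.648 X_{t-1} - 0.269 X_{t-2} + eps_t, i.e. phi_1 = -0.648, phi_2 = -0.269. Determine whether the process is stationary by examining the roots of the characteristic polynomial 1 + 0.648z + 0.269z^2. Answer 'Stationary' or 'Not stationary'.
\text{Stationary}

The AR(p) characteristic polynomial is P(z) = 1 + 0.648z + 0.269z^2.
Stationarity requires all roots to lie outside the unit circle, i.e. |z| > 1 for every root.
Set 1 + (0.648) z + (0.269) z^2 = 0, i.e. a z^2 + b z + c = 0 with a = 0.269, b = 0.648, c = 1.
Discriminant D = b^2 - 4ac = (0.648)^2 - 4*(0.269)*1 = 0.419904 - (1.076) = -0.656096.
D < 0, so the roots are the complex-conjugate pair z = (-b +/- i sqrt(-D)) / (2a) = -1.2045 +/- 1.5056i.
For a conjugate pair |z|^2 = z * conj(z) = (product of roots) = c/a = 1/(0.269) = 3.717472, so |z| = sqrt(3.717472) = 1.9281 for both roots.
Moduli of all roots: 1.9281, 1.9281.
All moduli strictly greater than 1? Yes.
Verdict: Stationary.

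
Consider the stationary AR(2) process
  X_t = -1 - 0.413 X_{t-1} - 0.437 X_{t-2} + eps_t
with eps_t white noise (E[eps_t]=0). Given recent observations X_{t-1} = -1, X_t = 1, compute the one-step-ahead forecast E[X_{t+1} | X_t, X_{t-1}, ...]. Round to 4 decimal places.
E[X_{t+1} \mid \mathcal F_t] = -0.9760

For an AR(p) model X_t = c + sum_i phi_i X_{t-i} + eps_t, the
one-step-ahead conditional mean is
  E[X_{t+1} | X_t, ...] = c + sum_i phi_i X_{t+1-i}.
Substitute known values:
  E[X_{t+1} | ...] = -1 + (-0.413) * (1) + (-0.437) * (-1)
                   = -0.9760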